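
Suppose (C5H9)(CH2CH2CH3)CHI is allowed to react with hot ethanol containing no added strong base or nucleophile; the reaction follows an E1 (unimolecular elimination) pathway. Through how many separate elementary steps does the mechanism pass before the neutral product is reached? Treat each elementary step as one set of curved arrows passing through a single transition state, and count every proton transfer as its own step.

3

Step 1: Ionisation: the C–I σ-bond cleaves heterolytically; both bonding electrons depart with I⁻, leaving a secondary carbocation at the α-carbon.
Step 2: A 1,2-hydride shift from the adjacent cyclopentyl carbon moves the positive charge from the secondary centre to an adjacent carbon, generating a more stable tertiary carbocation.
Step 3: A weak base (an ethanol molecule from the solvent) removes a proton from a carbon adjacent to the cationic centre; the electrons of that C–H bond become the new π(C=C) bond, giving the alkene.
Total: 3 elementary steps.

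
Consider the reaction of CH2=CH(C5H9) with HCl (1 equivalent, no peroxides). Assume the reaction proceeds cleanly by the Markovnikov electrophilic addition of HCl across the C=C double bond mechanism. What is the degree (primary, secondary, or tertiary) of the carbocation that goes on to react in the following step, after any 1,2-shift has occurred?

Step 1: Electrophilic addition begins with the π(C=C) electrons forming a bond to the proton of HCl. Following Markovnikov's rule, the resulting cation is secondary. The H–Cl bond breaks heterolytically, releasing Cl⁻.
Step 2: A hydride (H with its bonding pair) migrates from the adjacent cyclopentyl carbon to the cationic centre — a 1,2-hydride shift — upgrading the secondary cation to a tertiary one.
The cation rearranges from secondary to tertiary via a 1,2-hydride shift from the adjacent cyclopentyl carbon; the tertiary cation is what reacts next.

tertiary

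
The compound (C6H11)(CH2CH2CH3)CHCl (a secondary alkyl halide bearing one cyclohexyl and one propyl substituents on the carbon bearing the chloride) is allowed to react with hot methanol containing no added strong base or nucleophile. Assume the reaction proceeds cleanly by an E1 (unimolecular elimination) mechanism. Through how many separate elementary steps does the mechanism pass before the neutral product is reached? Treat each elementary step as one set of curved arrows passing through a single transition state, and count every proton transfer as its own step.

Step 1: Unassisted departure of Cl⁻ (taking the C–Cl bonding pair) generates a secondary carbocation.
Step 2: A hydride (H with its bonding pair) migrates from the adjacent cyclohexyl carbon to the cationic centre — a 1,2-hydride shift — upgrading the secondary cation to a tertiary one.
Step 3: A weak base (a methanol molecule from the solvent) removes a proton from a carbon adjacent to the cationic centre; the electrons of that C–H bond become the new π(C=C) bond, giving the alkene.
Total: 3 elementary steps.

3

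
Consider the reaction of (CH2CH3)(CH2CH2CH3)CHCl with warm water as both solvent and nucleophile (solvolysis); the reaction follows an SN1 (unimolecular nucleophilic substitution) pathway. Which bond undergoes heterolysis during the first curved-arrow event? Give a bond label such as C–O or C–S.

C–Cl

Step 1: The C–Cl bond breaks with both electrons going to the chloride; Cl⁻ leaves and a secondary carbocation remains.
The bond broken in this step is the C–Cl bond.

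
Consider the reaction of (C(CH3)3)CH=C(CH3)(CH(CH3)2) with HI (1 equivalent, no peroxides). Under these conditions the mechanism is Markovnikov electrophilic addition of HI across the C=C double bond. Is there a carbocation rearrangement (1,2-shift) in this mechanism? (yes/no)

no

The first-formed carbocation is tertiary.
No single 1,2-shift to an adjacent carbon would produce a more-substituted cation than the one already present, so no rearrangement occurs.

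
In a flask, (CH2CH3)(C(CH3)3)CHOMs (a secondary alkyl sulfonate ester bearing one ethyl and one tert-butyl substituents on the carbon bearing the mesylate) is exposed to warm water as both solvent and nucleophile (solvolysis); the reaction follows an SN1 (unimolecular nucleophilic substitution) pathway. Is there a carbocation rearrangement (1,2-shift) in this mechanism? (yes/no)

The first-formed carbocation is secondary.
The adjacent tert-butyl carbon has no hydrogen but bears methyl groups; migration of one methyl with its bonding pair (a 1,2-methyl shift) places the charge on a tertiary centre.
Tertiary is more stable than secondary, so the shift occurs.

yes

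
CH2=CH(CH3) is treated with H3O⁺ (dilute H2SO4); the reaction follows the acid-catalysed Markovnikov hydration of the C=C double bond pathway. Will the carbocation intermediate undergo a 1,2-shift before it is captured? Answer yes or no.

no

The first-formed carbocation is secondary.
No single 1,2-shift to an adjacent carbon would produce a more-substituted cation than the one already present, so no rearrangement occurs.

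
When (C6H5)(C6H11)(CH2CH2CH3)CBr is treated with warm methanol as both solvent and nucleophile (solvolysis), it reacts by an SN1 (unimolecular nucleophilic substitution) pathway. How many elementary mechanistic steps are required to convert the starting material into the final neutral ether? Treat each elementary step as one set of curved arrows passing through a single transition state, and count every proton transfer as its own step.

Step 1: Unassisted departure of Br⁻ (taking the C–Br bonding pair) generates a tertiary carbocation.
(No 1,2-shift: no single shift to an adjacent carbon would give a more stable cation.)
Step 2: Nucleophilic capture: the oxygen of CH3OH bonds to the cationic carbon, producing an oxonium-ion intermediate.
Step 3: Proton transfer from the O–H of the oxonium ion to a solvent molecule delivers the neutral ether.
Total: 3 elementary steps.

3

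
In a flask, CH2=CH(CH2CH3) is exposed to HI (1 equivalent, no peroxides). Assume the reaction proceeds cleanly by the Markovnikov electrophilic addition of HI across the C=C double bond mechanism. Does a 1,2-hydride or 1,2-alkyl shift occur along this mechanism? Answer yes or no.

The first-formed carbocation is secondary.
No single 1,2-shift to an adjacent carbon would produce a more-substituted cation than the one already present, so no rearrangement occurs.

no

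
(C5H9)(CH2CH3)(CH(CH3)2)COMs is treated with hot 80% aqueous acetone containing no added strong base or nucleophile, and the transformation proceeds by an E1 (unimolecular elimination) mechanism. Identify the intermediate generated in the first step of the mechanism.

tertiary carbocation

Step 1: Rate-determining heterolysis of the C–O bond gives MsO⁻ and a tertiary carbocation.
After step 1 the species present is a tertiary carbocation.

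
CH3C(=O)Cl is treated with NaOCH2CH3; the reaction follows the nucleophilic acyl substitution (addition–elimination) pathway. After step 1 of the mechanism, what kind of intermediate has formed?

Step 1: A lone pair on the O of CH3CH2O⁻ attacks the electrophilic acyl carbon; the π(C=O) electrons move onto oxygen, giving a tetrahedral intermediate.
After step 1 the species present is a tetrahedral intermediate.

tetrahedral intermediate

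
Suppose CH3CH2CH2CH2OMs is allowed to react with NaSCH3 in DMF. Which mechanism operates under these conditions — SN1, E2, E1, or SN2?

SN2

Conditions: a primary substrate with a strong nucleophile in the polar aprotic solvent DMF.
These conditions are the textbook signature of the SN2 pathway.
An unhindered substrate with a strong nucleophile in a polar aprotic solvent favours one-step backside displacement.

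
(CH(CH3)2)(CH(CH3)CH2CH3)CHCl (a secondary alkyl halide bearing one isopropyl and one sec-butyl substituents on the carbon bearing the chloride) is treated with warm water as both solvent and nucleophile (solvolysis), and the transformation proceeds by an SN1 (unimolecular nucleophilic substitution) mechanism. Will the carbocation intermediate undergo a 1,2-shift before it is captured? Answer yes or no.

yes

The first-formed carbocation is secondary.
The adjacent isopropyl carbon already bears 2 other carbon substituents and has a hydrogen to migrate; after a 1,2-hydride shift from that carbon the positive charge sits on a tertiary centre.
Tertiary is more stable than secondary, so the shift occurs.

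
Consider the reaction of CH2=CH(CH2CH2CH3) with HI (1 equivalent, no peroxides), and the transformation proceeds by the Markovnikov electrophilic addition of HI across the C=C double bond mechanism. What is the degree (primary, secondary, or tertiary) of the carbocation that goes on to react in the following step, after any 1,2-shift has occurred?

secondary

Step 1: Protonation of the alkene by HI: the π bond acts as the nucleophile and picks up H⁺, giving the more stable (Markovnikov) secondary carbocation. The H–I bond breaks heterolytically, releasing I⁻.
No single 1,2-shift to an adjacent carbon would give a more-substituted cation, so no rearrangement occurs.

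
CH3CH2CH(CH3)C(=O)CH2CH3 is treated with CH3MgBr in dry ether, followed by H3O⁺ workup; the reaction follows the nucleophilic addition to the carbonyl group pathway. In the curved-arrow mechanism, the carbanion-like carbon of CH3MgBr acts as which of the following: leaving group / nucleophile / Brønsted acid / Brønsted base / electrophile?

nucleophile

Step 1: Nucleophilic addition: the carbanion-like carbon of CH3MgBr adds to the carbonyl carbon, pushing the π(C=O) electron pair onto oxygen and giving a tetrahedral alkoxide.
The carbanion-like carbon of CH3MgBr donates an electron pair to form a new σ-bond to carbon — it is the nucleophile.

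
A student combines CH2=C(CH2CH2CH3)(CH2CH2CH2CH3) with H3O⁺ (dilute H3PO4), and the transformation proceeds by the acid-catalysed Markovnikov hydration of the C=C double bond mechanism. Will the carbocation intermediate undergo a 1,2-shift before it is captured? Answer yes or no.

no

The first-formed carbocation is tertiary.
No single 1,2-shift to an adjacent carbon would produce a more-substituted cation than the one already present, so no rearrangement occurs.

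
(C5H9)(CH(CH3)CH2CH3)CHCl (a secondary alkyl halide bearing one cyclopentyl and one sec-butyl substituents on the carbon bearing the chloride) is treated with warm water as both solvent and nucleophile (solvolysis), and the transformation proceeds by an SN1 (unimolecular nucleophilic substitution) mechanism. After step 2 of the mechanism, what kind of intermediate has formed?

Step 1: Unassisted departure of Cl⁻ (taking the C–Cl bonding pair) generates a secondary carbocation.
Step 2: A hydride (H with its bonding pair) migrates from the adjacent cyclopentyl carbon to the cationic centre — a 1,2-hydride shift — upgrading the secondary cation to a tertiary one.
After step 2 the species present is a tertiary carbocation.

tertiary carbocation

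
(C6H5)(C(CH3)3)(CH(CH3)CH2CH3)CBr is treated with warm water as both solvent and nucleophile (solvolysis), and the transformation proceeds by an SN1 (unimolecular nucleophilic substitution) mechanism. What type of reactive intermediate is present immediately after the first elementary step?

Step 1: Unassisted departure of Br⁻ (taking the C–Br bonding pair) generates a tertiary carbocation.
After step 1 the species present is a tertiary carbocation.

tertiary carbocation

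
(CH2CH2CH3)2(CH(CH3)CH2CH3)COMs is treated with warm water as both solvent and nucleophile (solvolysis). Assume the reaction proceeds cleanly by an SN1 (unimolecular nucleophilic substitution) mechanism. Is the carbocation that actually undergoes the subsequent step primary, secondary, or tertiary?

tertiary

Step 1: The C–O bond breaks with both electrons going to the mesylate; MsO⁻ leaves and a tertiary carbocation remains.
No single 1,2-shift to an adjacent carbon would give a more-substituted cation, so no rearrangement occurs.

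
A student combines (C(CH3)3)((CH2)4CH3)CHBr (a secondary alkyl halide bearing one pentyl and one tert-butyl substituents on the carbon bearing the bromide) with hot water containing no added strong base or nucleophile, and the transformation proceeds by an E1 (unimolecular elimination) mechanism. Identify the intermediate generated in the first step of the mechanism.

secondary carbocation

Step 1: Unassisted departure of Br⁻ (taking the C–Br bonding pair) generates a secondary carbocation.
After step 1 the species present is a secondary carbocation.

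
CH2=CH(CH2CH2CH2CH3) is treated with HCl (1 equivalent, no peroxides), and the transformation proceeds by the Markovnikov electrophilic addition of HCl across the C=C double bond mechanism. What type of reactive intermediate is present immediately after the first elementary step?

Step 1: The π electrons of the C=C bond attack a proton of HCl; Markovnikov addition places the new C–H on the less-substituted alkene carbon, so the positive charge ends up on the more-substituted carbon — a secondary carbocation. The H–Cl bond breaks heterolytically, releasing Cl⁻.
After step 1 the species present is a secondary carbocation.

secondary carbocation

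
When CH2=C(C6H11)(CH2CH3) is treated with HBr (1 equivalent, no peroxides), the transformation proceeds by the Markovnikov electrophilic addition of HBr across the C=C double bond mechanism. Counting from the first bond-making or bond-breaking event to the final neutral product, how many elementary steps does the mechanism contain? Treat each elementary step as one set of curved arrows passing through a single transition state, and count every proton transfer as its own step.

Step 1: Protonation of the alkene by HBr: the π bond acts as the nucleophile and picks up H⁺, giving the more stable (Markovnikov) tertiary carbocation. The H–Br bond breaks heterolytically, releasing Br⁻.
(No 1,2-shift: no single shift to an adjacent carbon would give a more stable cation.)
Step 2: The Br⁻ anion donates a lone pair to the carbocation, forming the new C–Br σ-bond and giving the neutral alkyl halide.
Total: 2 elementary steps.

2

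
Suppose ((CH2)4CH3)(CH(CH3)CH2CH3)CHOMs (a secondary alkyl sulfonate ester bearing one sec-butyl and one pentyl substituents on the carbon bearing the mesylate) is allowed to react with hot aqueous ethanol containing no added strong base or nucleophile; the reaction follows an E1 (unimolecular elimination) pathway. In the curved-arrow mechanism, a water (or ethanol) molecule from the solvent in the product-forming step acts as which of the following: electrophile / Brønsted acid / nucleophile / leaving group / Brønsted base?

Step 3: A weak base (a water (or ethanol) molecule from the solvent) removes a proton from a carbon adjacent to the cationic centre; the electrons of that C–H bond become the new π(C=C) bond, giving the alkene.
A water (or ethanol) molecule from the solvent in the product-forming step accepts a proton in a proton-transfer step — a Brønsted base.

Brønsted base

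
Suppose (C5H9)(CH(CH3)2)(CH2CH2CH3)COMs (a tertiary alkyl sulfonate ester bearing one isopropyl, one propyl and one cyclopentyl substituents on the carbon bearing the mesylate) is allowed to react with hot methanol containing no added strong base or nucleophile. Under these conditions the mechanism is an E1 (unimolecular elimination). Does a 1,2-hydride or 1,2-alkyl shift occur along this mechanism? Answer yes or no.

The first-formed carbocation is tertiary.
No single 1,2-shift to an adjacent carbon would produce a more-substituted cation than the one already present, so no rearrangement occurs.

no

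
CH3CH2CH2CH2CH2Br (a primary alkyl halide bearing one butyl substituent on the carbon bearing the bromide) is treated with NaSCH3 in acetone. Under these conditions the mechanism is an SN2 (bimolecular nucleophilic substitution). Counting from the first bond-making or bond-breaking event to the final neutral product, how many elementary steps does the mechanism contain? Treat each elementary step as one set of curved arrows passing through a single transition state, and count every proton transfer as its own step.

1

Step 1: Backside attack by CH3S⁻ on the carbon bearing the bromide: the new C–S bond forms as the C–Br bond breaks, with Walden inversion at carbon.
Total: 1 elementary step.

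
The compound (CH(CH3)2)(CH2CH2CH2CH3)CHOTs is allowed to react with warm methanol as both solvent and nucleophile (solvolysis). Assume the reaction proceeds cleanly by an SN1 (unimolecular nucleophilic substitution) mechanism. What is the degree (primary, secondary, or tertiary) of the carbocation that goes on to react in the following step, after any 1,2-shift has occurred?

tertiary

Step 1: Unassisted departure of TsO⁻ (taking the C–O bonding pair) generates a secondary carbocation.
Step 2: Carbocation rearrangement: a 1,2-hydride shift from the adjacent isopropyl carbon converts the initially-formed secondary cation into the more stable tertiary cation.
The cation rearranges from secondary to tertiary via a 1,2-hydride shift from the adjacent isopropyl carbon; the tertiary cation is what reacts next.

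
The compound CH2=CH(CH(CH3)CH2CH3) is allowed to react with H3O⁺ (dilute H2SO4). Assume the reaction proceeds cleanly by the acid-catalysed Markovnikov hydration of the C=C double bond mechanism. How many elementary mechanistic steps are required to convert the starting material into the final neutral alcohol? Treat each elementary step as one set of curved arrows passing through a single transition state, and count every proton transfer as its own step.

4

Step 1: Electrophilic addition begins with the π(C=C) electrons forming a bond to the proton of H3O⁺. Following Markovnikov's rule, the resulting cation is secondary. H2O is released.
Step 2: Carbocation rearrangement: a 1,2-hydride shift from the adjacent sec-butyl carbon converts the initially-formed secondary cation into the more stable tertiary cation.
Step 3: Water acts as the nucleophile: an oxygen lone pair bonds to the cationic carbon, giving an oxonium-ion intermediate.
Step 4: Proton transfer from the O–H of the oxonium ion to H2O completes the catalytic cycle and yields the alcohol.
Total: 4 elementary steps.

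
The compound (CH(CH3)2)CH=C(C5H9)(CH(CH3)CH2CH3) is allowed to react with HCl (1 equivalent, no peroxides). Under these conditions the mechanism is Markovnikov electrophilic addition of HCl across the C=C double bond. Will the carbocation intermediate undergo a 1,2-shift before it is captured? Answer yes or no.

The first-formed carbocation is tertiary.
No single 1,2-shift to an adjacent carbon would produce a more-substituted cation than the one already present, so no rearrangement occurs.

no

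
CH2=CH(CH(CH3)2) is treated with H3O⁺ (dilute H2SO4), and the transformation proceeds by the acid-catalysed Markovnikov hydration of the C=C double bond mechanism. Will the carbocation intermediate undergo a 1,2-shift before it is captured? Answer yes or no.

The first-formed carbocation is secondary.
The adjacent isopropyl carbon already bears 2 other carbon substituents and has a hydrogen to migrate; after a 1,2-hydride shift from that carbon the positive charge sits on a tertiary centre.
Tertiary is more stable than secondary, so the shift occurs.

yes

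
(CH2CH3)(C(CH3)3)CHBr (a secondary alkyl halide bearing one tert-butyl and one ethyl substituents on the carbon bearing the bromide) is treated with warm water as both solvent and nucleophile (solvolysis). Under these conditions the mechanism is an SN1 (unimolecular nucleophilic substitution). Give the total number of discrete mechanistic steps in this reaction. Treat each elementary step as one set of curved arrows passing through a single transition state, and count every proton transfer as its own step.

4

Step 1: Unassisted departure of Br⁻ (taking the C–Br bonding pair) generates a secondary carbocation.
Step 2: A methyl group with its bonding pair migrates from the adjacent tert-butyl carbon to the cationic centre — a 1,2-methyl shift — upgrading the secondary cation to a tertiary one.
Step 3: H2O donates an oxygen lone pair into the empty p orbital of the cation, giving a protonated alcohol (an oxonium ion).
Step 4: A second solvent molecule removes the proton on oxygen, giving the neutral alcohol product.
Total: 4 elementary steps.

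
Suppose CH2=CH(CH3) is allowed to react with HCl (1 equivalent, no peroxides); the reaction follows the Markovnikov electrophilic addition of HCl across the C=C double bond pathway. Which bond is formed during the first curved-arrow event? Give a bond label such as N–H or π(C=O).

C–H

Step 1: Electrophilic addition begins with the π(C=C) electrons forming a bond to the proton of HCl. Following Markovnikov's rule, the resulting cation is secondary. The H–Cl bond breaks heterolytically, releasing Cl⁻.
The bond formed in this step is the C–H bond.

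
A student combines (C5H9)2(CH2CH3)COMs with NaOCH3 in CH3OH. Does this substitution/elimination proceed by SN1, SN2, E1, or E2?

E2

Conditions: a strong base with a tertiary substrate bearing a β-hydrogen.
These conditions are the textbook signature of the E2 pathway.
A strong (often hindered) base removes a β-H in concert with loss of the leaving group — bimolecular elimination.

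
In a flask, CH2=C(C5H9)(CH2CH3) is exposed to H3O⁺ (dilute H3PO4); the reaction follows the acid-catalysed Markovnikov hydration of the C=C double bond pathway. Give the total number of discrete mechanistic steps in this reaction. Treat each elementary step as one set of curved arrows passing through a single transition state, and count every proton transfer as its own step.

Step 1: Protonation of the alkene by H3O⁺: the π bond acts as the nucleophile and picks up H⁺, giving the more stable (Markovnikov) tertiary carbocation. H2O is released.
(No 1,2-shift: no single shift to an adjacent carbon would give a more stable cation.)
Step 2: Water acts as the nucleophile: an oxygen lone pair bonds to the cationic carbon, giving an oxonium-ion intermediate.
Step 3: Proton transfer from the O–H of the oxonium ion to H2O completes the catalytic cycle and yields the alcohol.
Total: 3 elementary steps.

3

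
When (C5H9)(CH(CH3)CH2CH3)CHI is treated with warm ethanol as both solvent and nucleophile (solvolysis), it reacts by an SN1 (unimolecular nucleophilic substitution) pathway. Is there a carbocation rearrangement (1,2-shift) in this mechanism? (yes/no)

The first-formed carbocation is secondary.
The adjacent cyclopentyl carbon already bears 2 other carbon substituents and has a hydrogen to migrate; after a 1,2-hydride shift from that carbon the positive charge sits on a tertiary centre.
Tertiary is more stable than secondary, so the shift occurs.

yes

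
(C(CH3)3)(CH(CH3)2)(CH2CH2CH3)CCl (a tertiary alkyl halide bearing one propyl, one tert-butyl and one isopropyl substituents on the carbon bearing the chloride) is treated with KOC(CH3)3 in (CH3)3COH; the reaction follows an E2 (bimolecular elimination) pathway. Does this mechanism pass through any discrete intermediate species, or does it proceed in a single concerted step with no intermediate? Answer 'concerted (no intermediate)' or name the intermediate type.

In one step, (CH3)3CO⁻ pulls off a β-proton, the C–Cl bond cleaves, and a C=C double bond forms between the α- and β-carbons (E2, anti elimination).
All bond changes occur in one transition state; no discrete intermediate is formed.

concerted (no intermediate)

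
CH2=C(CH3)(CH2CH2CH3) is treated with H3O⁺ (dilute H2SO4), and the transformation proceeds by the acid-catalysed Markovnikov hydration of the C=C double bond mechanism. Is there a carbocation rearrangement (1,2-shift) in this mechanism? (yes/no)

no

The first-formed carbocation is tertiary.
No single 1,2-shift to an adjacent carbon would produce a more-substituted cation than the one already present, so no rearrangement occurs.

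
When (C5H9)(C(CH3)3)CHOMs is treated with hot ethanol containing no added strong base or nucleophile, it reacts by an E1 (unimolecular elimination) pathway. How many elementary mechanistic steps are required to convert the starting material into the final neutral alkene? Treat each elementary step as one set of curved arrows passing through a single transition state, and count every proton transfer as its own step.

Step 1: Ionisation: the C–O σ-bond cleaves heterolytically; both bonding electrons depart with MsO⁻, leaving a secondary carbocation at the α-carbon.
Step 2: A 1,2-hydride shift from the adjacent cyclopentyl carbon moves the positive charge from the secondary centre to an adjacent carbon, generating a more stable tertiary carbocation.
Step 3: An ethanol molecule (solvent) deprotonates a β-carbon; as the C–H bond breaks, those electrons form the new alkene π bond.
Total: 3 elementary steps.

3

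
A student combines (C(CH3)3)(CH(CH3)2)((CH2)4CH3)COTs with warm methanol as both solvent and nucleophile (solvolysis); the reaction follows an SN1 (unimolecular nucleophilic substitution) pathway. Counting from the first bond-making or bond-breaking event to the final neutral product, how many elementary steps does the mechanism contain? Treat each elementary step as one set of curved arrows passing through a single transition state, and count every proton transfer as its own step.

Step 1: Rate-determining heterolysis of the C–O bond gives TsO⁻ and a tertiary carbocation.
(No 1,2-shift: no single shift to an adjacent carbon would give a more stable cation.)
Step 2: Nucleophilic capture: the oxygen of CH3OH bonds to the cationic carbon, producing an oxonium-ion intermediate.
Step 3: Proton transfer from the O–H of the oxonium ion to a solvent molecule delivers the neutral ether.
Total: 3 elementary steps.

3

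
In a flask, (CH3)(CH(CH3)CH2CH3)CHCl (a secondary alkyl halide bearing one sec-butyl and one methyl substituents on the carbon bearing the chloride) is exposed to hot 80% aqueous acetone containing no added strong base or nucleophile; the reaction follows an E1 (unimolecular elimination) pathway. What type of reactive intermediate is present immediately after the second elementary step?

tertiary carbocation

Step 1: Rate-determining heterolysis of the C–Cl bond gives Cl⁻ and a secondary carbocation.
Step 2: A 1,2-hydride shift from the adjacent sec-butyl carbon moves the positive charge from the secondary centre to an adjacent carbon, generating a more stable tertiary carbocation.
After step 2 the species present is a tertiary carbocation.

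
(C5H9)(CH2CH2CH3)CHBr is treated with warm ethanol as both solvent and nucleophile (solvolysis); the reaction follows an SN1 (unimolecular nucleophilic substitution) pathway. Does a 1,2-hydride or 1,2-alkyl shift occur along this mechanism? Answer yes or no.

The first-formed carbocation is secondary.
The adjacent cyclopentyl carbon already bears 2 other carbon substituents and has a hydrogen to migrate; after a 1,2-hydride shift from that carbon the positive charge sits on a tertiary centre.
Tertiary is more stable than secondary, so the shift occurs.

yes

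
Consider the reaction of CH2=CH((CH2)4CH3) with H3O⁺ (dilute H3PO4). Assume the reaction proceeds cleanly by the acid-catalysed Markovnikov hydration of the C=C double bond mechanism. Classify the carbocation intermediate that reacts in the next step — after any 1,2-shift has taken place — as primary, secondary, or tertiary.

secondary

Step 1: The π electrons of the C=C bond attack a proton of H3O⁺; Markovnikov addition places the new C–H on the less-substituted alkene carbon, so the positive charge ends up on the more-substituted carbon — a secondary carbocation. H2O is released.
No single 1,2-shift to an adjacent carbon would give a more-substituted cation, so no rearrangement occurs.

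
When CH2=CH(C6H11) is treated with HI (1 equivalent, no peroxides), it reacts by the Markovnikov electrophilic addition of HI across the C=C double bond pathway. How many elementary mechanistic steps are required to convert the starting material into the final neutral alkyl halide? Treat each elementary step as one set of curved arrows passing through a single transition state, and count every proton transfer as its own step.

3

Step 1: Electrophilic addition begins with the π(C=C) electrons forming a bond to the proton of HI. Following Markovnikov's rule, the resulting cation is secondary. The H–I bond breaks heterolytically, releasing I⁻.
Step 2: Carbocation rearrangement: a 1,2-hydride shift from the adjacent cyclohexyl carbon converts the initially-formed secondary cation into the more stable tertiary cation.
Step 3: Nucleophilic attack by I⁻ on the carbocation completes the addition, giving R–I.
Total: 3 elementary steps.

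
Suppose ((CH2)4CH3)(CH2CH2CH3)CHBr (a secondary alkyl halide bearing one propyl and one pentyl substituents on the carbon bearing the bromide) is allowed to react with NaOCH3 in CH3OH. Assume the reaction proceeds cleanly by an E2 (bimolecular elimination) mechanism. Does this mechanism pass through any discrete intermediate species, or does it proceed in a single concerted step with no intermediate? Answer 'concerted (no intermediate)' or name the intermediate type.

Concerted anti-periplanar elimination: CH3O⁻ abstracts a β-H while Br⁻ leaves, and the C–H electrons become the new C=C π bond — all in a single transition state.
All bond changes occur in one transition state; no discrete intermediate is formed.

concerted (no intermediate)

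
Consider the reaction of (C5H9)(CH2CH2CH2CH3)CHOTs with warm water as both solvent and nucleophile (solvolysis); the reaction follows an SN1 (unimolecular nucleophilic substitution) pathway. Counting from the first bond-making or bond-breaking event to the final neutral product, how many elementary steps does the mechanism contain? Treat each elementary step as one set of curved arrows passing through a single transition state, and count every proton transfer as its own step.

Step 1: Unassisted departure of TsO⁻ (taking the C–O bonding pair) generates a secondary carbocation.
Step 2: A 1,2-hydride shift from the adjacent cyclopentyl carbon moves the positive charge from the secondary centre to an adjacent carbon, generating a more stable tertiary carbocation.
Step 3: A lone pair on the oxygen of H2O attacks the carbocation, forming a new C–O σ-bond and an oxonium ion.
Step 4: Proton transfer from the O–H of the oxonium ion to a solvent molecule delivers the neutral alcohol.
Total: 4 elementary steps.

4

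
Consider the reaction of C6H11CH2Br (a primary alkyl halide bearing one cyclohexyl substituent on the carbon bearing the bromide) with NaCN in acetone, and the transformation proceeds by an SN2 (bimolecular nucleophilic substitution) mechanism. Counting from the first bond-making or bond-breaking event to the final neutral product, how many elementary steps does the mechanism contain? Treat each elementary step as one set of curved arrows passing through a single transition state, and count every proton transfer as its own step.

1

Step 1: CN⁻ attacks the back face of the α-carbon while Br⁻ departs with the C–Br bonding pair — a single concerted displacement through a pentacoordinate transition state.
Total: 1 elementary step.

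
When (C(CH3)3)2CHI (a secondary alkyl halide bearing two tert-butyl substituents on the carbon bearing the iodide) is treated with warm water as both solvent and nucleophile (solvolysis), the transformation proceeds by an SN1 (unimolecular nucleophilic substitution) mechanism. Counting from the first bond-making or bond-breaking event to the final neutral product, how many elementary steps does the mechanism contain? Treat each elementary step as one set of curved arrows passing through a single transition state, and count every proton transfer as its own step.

Step 1: Rate-determining heterolysis of the C–I bond gives I⁻ and a secondary carbocation.
Step 2: A 1,2-methyl shift from the adjacent tert-butyl carbon moves the positive charge from the secondary centre to an adjacent carbon, generating a more stable tertiary carbocation.
Step 3: H2O donates an oxygen lone pair into the empty p orbital of the cation, giving a protonated alcohol (an oxonium ion).
Step 4: A second solvent molecule removes the proton on oxygen, giving the neutral alcohol product.
Total: 4 elementary steps.

4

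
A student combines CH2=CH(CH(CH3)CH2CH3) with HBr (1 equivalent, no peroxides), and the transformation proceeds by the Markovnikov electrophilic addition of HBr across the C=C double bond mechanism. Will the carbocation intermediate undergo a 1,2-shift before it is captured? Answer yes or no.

yes

The first-formed carbocation is secondary.
The adjacent sec-butyl carbon already bears 2 other carbon substituents and has a hydrogen to migrate; after a 1,2-hydride shift from that carbon the positive charge sits on a tertiary centre.
Tertiary is more stable than secondary, so the shift occurs.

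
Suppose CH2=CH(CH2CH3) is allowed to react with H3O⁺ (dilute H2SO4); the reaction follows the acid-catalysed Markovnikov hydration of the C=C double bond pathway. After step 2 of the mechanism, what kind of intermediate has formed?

Step 1: Protonation of the alkene by H3O⁺: the π bond acts as the nucleophile and picks up H⁺, giving the more stable (Markovnikov) secondary carbocation. H2O is released.
Step 2: Nucleophilic capture of the cation by H2O produces the protonated alcohol (an oxonium ion).
After step 2 the species present is an oxonium ion.

oxonium ion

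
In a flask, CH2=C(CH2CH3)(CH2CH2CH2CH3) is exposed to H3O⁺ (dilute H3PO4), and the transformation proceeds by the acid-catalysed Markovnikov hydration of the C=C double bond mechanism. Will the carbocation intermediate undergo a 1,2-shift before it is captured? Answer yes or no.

no

The first-formed carbocation is tertiary.
No single 1,2-shift to an adjacent carbon would produce a more-substituted cation than the one already present, so no rearrangement occurs.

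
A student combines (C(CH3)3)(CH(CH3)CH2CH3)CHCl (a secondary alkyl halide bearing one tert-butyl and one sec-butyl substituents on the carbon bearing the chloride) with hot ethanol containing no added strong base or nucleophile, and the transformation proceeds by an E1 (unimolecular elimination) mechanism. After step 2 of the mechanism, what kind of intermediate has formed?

tertiary carbocation

Step 1: Rate-determining heterolysis of the C–Cl bond gives Cl⁻ and a secondary carbocation.
Step 2: A hydride (H with its bonding pair) migrates from the adjacent sec-butyl carbon to the cationic centre — a 1,2-hydride shift — upgrading the secondary cation to a tertiary one.
After step 2 the species present is a tertiary carbocation.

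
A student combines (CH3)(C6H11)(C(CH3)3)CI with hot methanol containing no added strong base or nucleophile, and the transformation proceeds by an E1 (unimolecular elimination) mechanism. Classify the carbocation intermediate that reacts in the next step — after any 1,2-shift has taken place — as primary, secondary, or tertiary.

Step 1: Unassisted departure of I⁻ (taking the C–I bonding pair) generates a tertiary carbocation.
No single 1,2-shift to an adjacent carbon would give a more-substituted cation, so no rearrangement occurs.

tertiary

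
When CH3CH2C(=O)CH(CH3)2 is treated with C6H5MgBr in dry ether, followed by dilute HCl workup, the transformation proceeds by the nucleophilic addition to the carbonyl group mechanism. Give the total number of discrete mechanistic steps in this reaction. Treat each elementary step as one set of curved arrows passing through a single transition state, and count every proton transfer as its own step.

2

Step 1: A lone pair / filled orbital on the carbanion-like carbon of C6H5MgBr attacks the electrophilic carbonyl carbon; the π(C=O) electrons shift onto oxygen, producing a tetrahedral alkoxide intermediate.
Step 2: Protonation of the alkoxide by dilute HCl workup furnishes an alcohol.
Total: 2 elementary steps.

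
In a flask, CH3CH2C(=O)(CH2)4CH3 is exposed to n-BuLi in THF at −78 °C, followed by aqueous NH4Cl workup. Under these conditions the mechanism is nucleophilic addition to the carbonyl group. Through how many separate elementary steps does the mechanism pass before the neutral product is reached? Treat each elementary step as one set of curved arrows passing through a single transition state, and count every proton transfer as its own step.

Step 1: Nucleophilic addition: the carbanion-like carbon of n-BuLi adds to the carbonyl carbon, pushing the π(C=O) electron pair onto oxygen and giving a tetrahedral alkoxide.
Step 2: Protonation of the alkoxide by aqueous NH4Cl workup furnishes an alcohol.
Total: 2 elementary steps.

2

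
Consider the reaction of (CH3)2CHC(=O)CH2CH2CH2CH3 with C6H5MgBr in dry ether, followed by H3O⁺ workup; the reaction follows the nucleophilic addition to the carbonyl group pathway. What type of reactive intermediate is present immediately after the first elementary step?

tetrahedral alkoxide intermediate

Step 1: A lone pair / filled orbital on the carbanion-like carbon of C6H5MgBr attacks the electrophilic carbonyl carbon; the π(C=O) electrons shift onto oxygen, producing a tetrahedral alkoxide intermediate.
After step 1 the species present is a tetrahedral alkoxide intermediate.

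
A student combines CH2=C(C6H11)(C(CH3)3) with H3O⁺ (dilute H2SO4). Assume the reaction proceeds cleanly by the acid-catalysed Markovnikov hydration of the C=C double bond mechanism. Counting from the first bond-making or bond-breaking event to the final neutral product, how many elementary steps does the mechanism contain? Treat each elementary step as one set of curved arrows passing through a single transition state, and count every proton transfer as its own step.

3

Step 1: Electrophilic addition begins with the π(C=C) electrons forming a bond to the proton of H3O⁺. Following Markovnikov's rule, the resulting cation is tertiary. H2O is released.
(No 1,2-shift: no single shift to an adjacent carbon would give a more stable cation.)
Step 2: A lone pair on the oxygen of H2O attacks the carbocation, forming a C–O bond and an oxonium ion (a protonated alcohol).
Step 3: Proton transfer from the O–H of the oxonium ion to H2O completes the catalytic cycle and yields the alcohol.
Total: 3 elementary steps.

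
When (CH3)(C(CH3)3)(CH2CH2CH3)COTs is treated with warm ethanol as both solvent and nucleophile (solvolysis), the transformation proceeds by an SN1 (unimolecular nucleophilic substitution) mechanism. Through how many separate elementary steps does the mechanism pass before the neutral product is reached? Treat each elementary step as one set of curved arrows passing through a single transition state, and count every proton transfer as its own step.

Step 1: The C–O bond breaks with both electrons going to the tosylate; TsO⁻ leaves and a tertiary carbocation remains.
(No 1,2-shift: no single shift to an adjacent carbon would give a more stable cation.)
Step 2: CH3CH2OH donates an oxygen lone pair into the empty p orbital of the cation, giving a protonated ether (an oxonium ion).
Step 3: Proton transfer from the O–H of the oxonium ion to a solvent molecule delivers the neutral ether.
Total: 3 elementary steps.

3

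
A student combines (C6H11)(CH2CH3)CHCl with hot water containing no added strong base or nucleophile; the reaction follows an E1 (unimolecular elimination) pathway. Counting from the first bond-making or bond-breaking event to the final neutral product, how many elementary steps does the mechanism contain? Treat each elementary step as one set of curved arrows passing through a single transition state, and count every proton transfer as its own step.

Step 1: Rate-determining heterolysis of the C–Cl bond gives Cl⁻ and a secondary carbocation.
Step 2: A 1,2-hydride shift from the adjacent cyclohexyl carbon moves the positive charge from the secondary centre to an adjacent carbon, generating a more stable tertiary carbocation.
Step 3: A weak base (a water molecule from the solvent) removes a proton from a carbon adjacent to the cationic centre; the electrons of that C–H bond become the new π(C=C) bond, giving the alkene.
Total: 3 elementary steps.

3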